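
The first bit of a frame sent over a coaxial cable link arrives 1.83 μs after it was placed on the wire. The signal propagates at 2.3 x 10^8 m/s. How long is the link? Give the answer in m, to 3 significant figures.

d = s × t_prop = 2.3e+08 × 1.83e-06 = 421 m.

421 m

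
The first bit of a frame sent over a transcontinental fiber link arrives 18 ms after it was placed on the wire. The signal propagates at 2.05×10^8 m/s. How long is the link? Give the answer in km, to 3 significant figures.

3690 km

d = s × t_prop = 2.05e+08 × 0.018 = 3690 km.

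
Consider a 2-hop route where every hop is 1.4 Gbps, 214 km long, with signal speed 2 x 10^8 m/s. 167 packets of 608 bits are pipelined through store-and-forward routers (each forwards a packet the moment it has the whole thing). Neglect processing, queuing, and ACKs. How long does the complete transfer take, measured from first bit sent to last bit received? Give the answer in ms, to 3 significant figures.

2.21 ms

Per-hop transmission t_tx = L/R = 608/1400000000 = 0.000434286 ms.
Per-hop propagation t_prop = 214000/200000000 = 1.07 ms.
Pipeline fill: first packet needs 2·t_tx to clear all hops; remaining 166 packets each add one t_tx.
Total = (2+167-1)·t_tx + 2·t_prop = 168·0.000434286 + 2·1.07 = 2.21 ms.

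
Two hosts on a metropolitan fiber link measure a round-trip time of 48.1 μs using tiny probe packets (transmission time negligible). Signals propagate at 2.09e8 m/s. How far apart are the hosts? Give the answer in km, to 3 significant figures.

5.03 km

One-way propagation = RTT/2 = 24.05 μs.
d = s × t = 209000000 × 2.405e-05 = 5.03 km.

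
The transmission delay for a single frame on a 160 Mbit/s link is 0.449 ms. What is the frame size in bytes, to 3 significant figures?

8980 bytes

L = R × t_tx = 160000000 b/s × 0.000449 s = 71840 bits.
In bytes: 71840 / 8 = 8980 bytes.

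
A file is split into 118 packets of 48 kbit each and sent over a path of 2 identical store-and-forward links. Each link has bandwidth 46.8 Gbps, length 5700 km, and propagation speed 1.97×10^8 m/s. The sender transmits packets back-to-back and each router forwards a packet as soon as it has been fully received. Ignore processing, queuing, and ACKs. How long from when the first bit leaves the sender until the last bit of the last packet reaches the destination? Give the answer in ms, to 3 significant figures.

Per-hop transmission t_tx = L/R = 48000/46800000000 = 0.00102564 ms.
Per-hop propagation t_prop = 5700000/197000000 = 28.934 ms.
Pipeline fill: first packet needs 2·t_tx to clear all hops; remaining 117 packets each add one t_tx.
Total = (2+118-1)·t_tx + 2·t_prop = 119·0.00102564 + 2·28.934 = 58.0 ms.

58.0 ms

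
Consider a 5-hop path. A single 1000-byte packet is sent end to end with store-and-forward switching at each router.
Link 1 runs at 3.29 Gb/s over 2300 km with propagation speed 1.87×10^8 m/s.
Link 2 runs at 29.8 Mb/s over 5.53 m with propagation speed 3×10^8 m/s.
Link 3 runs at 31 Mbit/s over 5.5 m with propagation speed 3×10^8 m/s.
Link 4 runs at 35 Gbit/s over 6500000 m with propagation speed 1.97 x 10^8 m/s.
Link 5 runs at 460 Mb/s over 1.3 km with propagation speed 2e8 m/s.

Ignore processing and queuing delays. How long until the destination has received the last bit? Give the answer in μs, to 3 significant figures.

45800 μs

L = 1000 × 8 = 8000 bits.
Transmission delays (L/R per hop): 2.43161, 268.456, 258.065, 0.228571, 17.3913 μs; sum = 546.572 μs.
Propagation delays (d/s per hop): 12299.5, 0.0184333, 0.0183333, 32994.9, 6.5 μs; sum = 45300.9 μs.
End-to-end = 45800 μs.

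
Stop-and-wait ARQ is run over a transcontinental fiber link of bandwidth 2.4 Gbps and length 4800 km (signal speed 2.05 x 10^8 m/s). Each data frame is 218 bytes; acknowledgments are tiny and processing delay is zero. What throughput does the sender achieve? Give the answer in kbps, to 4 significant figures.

37.24 kbps

t_tx = L/R = 1744/2400000000 = 7.26667e-07 s.
t_prop = 4800000/2.05e+08 = 0.0234146 s; RTT = 0.0468293 s.
Cycle = t_tx + RTT = 0.04683 s.
Throughput = L / cycle = 1744 / 0.04683 = 37.24 kbps.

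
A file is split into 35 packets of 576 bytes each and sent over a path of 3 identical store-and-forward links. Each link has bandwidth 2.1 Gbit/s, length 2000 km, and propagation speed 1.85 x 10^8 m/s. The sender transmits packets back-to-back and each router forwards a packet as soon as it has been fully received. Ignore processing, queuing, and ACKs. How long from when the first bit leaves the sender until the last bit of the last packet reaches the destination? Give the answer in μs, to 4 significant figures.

32510 μs

Per-hop transmission t_tx = L/R = 4608/2100000000 = 2.19429 μs.
Per-hop propagation t_prop = 2000000/185000000 = 10810.8 μs.
Pipeline fill: first packet needs 3·t_tx to clear all hops; remaining 34 packets each add one t_tx.
Total = (3+35-1)·t_tx + 3·t_prop = 37·2.19429 + 3·10810.8 = 32510 μs.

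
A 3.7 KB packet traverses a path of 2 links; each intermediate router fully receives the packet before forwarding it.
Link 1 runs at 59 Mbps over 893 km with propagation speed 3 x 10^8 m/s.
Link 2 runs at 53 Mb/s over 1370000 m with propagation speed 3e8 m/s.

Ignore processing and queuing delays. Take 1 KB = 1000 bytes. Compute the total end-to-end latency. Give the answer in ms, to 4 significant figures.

L = 29600 bits.
Transmission delays (L/R per hop): 0.501695, 0.558491 ms; sum = 1.06019 ms.
Propagation delays (d/s per hop): 2.97667, 4.56667 ms; sum = 7.54333 ms.
End-to-end = 8.604 ms.

8.604 ms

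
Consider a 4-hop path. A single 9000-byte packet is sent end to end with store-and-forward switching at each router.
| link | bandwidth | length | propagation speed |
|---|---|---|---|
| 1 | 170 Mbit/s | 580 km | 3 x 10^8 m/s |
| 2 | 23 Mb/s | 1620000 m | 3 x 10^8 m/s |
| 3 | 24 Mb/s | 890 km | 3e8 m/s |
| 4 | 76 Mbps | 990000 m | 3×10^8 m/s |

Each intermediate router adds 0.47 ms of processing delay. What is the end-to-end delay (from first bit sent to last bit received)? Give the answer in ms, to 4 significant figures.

22.51 ms

L = 9000 × 8 = 72000 bits.
Transmission delays (L/R per hop): 0.423529, 3.13043, 3, 0.947368 ms; sum = 7.50133 ms.
Propagation delays (d/s per hop): 1.93333, 5.4, 2.96667, 3.3 ms; sum = 13.6 ms.
Processing at 3 router(s): 3 × 0.47 ms = 1.41 ms.
End-to-end = 22.51 ms.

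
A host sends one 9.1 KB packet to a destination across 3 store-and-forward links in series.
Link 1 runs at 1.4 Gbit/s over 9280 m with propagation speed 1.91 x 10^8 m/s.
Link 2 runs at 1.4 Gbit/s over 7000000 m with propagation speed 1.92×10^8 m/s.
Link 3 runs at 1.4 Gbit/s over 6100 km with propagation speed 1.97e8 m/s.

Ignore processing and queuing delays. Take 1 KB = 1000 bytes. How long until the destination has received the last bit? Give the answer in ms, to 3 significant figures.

67.6 ms

L = 72800 bits.
Transmission delay per hop = L/R = 72800/1400000000 = 0.052 ms; 3 hops → 0.156 ms.
Propagation delays (d/s per hop): 0.0485864, 36.4583, 30.9645 ms; sum = 67.4714 ms.
End-to-end = 67.6 ms.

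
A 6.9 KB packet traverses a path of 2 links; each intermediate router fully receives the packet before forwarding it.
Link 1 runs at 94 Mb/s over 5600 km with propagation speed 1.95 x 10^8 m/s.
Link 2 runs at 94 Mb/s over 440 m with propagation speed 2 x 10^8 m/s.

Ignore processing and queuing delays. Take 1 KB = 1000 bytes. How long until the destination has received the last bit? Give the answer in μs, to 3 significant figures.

L = 55200 bits.
Transmission delay per hop = L/R = 55200/94000000 = 587.234 μs; 2 hops → 1174.47 μs.
Propagation delays (d/s per hop): 28717.9, 2.2 μs; sum = 28720.1 μs.
End-to-end = 29900 μs.

29900 μs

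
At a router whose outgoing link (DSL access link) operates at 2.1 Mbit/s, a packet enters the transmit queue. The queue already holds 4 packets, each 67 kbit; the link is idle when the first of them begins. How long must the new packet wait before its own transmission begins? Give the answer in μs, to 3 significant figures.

128000 μs

Each queued packet: L/R = 67000/2100000 = 31904.8 μs.
4 queued → 127619 μs.
Queuing delay = 128000 μs.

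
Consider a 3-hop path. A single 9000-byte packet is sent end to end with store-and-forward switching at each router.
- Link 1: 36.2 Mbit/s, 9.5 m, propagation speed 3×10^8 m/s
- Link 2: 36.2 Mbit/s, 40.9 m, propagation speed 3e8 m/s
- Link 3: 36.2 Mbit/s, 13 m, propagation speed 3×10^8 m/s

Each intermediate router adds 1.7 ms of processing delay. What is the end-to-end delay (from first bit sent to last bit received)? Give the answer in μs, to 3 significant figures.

9370 μs

L = 9000 × 8 = 72000 bits.
Transmission delay per hop = L/R = 72000/36200000 = 1988.95 μs; 3 hops → 5966.85 μs.
Propagation delays (d/s per hop): 0.0316667, 0.136333, 0.0433333 μs; sum = 0.211333 μs.
Processing at 2 router(s): 2 × 1.7 ms = 3400 μs.
End-to-end = 9370 μs.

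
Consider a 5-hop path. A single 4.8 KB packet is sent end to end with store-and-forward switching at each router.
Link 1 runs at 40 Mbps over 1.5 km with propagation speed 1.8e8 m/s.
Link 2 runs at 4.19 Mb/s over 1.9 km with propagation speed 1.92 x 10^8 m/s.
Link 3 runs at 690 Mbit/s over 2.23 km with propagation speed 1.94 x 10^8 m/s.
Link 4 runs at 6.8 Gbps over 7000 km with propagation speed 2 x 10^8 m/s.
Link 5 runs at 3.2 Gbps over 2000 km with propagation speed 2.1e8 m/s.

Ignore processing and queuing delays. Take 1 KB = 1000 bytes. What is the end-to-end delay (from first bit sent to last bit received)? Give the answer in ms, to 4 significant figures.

L = 38400 bits.
Transmission delays (L/R per hop): 0.96, 9.16468, 0.0556522, 0.00564706, 0.012 ms; sum = 10.198 ms.
Propagation delays (d/s per hop): 0.00833333, 0.00989583, 0.0114948, 35, 9.52381 ms; sum = 44.5535 ms.
End-to-end = 54.75 ms.

54.75 ms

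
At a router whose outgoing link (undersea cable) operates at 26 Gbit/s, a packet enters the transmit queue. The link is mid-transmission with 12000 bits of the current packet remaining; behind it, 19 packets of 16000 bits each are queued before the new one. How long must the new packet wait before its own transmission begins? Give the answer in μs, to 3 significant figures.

Each queued packet: L/R = 16000/26000000000 = 0.615385 μs.
19 queued → 11.6923 μs.
Plus remaining 12000 bits of current packet: 0.461538 μs.
Queuing delay = 12.2 μs.

12.2 μs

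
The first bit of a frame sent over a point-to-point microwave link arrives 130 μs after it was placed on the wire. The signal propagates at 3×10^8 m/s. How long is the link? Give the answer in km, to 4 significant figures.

39.00 km

d = s × t_prop = 300000000 × 0.00013 = 39.00 km.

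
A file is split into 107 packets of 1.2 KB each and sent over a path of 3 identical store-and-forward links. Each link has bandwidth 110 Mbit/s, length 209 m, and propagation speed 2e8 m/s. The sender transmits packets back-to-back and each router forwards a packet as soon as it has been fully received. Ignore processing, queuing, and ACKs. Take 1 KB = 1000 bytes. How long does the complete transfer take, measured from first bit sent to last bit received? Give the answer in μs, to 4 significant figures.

9516 μs

Per-hop transmission t_tx = L/R = 9600/110000000 = 87.2727 μs.
Per-hop propagation t_prop = 209/200000000 = 1.045 μs.
Pipeline fill: first packet needs 3·t_tx to clear all hops; remaining 106 packets each add one t_tx.
Total = (3+107-1)·t_tx + 3·t_prop = 109·87.2727 + 3·1.045 = 9516 μs.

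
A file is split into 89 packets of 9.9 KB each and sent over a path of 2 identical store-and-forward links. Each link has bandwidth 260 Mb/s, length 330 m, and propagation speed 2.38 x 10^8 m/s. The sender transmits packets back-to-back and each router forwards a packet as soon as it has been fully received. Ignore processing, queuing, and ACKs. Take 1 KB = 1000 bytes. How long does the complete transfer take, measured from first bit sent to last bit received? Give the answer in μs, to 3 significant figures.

Per-hop transmission t_tx = L/R = 79200/260000000 = 304.615 μs.
Per-hop propagation t_prop = 330/238000000 = 1.38655 μs.
Pipeline fill: first packet needs 2·t_tx to clear all hops; remaining 88 packets each add one t_tx.
Total = (2+89-1)·t_tx + 2·t_prop = 90·304.615 + 2·1.38655 = 27400 μs.

27400 μs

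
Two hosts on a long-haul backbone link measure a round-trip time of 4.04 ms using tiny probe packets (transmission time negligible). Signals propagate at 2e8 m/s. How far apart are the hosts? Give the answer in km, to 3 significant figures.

404 km

One-way propagation = RTT/2 = 2.02 ms.
d = s × t = 200000000 × 0.00202 = 404 km.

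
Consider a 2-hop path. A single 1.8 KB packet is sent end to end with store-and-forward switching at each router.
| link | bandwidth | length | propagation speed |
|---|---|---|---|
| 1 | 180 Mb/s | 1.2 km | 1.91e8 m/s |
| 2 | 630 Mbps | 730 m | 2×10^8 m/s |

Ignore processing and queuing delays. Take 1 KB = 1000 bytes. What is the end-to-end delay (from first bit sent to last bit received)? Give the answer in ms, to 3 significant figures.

L = 14400 bits.
Transmission delays (L/R per hop): 0.08, 0.0228571 ms; sum = 0.102857 ms.
Propagation delays (d/s per hop): 0.00628272, 0.00365 ms; sum = 0.00993272 ms.
End-to-end = 0.113 ms.

0.113 ms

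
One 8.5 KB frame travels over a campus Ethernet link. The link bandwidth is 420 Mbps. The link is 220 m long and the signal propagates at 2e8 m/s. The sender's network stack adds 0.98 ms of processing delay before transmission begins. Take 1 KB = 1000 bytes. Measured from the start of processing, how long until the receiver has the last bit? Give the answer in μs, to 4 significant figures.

L = 68000 bits.
Transmission delay = L/R = 68000 / 420000000 = 161.905 μs.
Propagation delay = d/s = 220 m / 200000000 m/s = 1.1 μs.
Plus processing delay 0.98 ms = 980 μs.
Total = 1143 μs.

1143 μs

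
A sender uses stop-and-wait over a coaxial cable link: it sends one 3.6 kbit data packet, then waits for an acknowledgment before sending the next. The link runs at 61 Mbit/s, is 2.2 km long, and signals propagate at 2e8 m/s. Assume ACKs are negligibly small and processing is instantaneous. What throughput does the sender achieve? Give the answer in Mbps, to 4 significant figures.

44.44 Mbps

t_tx = L/R = 3600/61000000 = 5.90164e-05 s.
t_prop = 2200/200000000 = 1.1e-05 s; RTT = 2.2e-05 s.
Cycle = t_tx + RTT = 8.10164e-05 s.
Throughput = L / cycle = 3600 / 8.10164e-05 = 44.44 Mbps.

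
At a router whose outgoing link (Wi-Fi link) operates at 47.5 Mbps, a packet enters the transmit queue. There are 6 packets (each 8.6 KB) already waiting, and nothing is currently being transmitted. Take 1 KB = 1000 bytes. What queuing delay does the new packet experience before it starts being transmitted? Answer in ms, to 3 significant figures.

Each queued packet: L/R = 68800/47500000 = 1.44842 ms.
6 queued → 8.69053 ms.
Queuing delay = 8.69 ms.

8.69 ms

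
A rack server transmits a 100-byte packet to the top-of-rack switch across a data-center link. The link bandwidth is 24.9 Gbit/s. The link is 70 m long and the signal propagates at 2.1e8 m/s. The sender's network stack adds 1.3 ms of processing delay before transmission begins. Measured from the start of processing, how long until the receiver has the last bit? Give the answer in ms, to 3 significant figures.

1.30 ms

L = 100 × 8 = 800 bits.
Transmission delay = L/R = 800 / 24900000000 = 3.21285e-05 ms.
Propagation delay = d/s = 70 m / 210000000 m/s = 0.000333333 ms.
Plus processing delay 1.3 ms = 1.3 ms.
Total = 1.30 ms.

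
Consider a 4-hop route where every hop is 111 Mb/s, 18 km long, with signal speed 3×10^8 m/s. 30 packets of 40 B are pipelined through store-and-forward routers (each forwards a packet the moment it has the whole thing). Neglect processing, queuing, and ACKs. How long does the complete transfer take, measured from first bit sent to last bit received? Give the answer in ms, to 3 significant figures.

0.335 ms

Per-hop transmission t_tx = L/R = 320/111000000 = 0.00288288 ms.
Per-hop propagation t_prop = 18000/300000000 = 0.06 ms.
Pipeline fill: first packet needs 4·t_tx to clear all hops; remaining 29 packets each add one t_tx.
Total = (4+30-1)·t_tx + 4·t_prop = 33·0.00288288 + 4·0.06 = 0.335 ms.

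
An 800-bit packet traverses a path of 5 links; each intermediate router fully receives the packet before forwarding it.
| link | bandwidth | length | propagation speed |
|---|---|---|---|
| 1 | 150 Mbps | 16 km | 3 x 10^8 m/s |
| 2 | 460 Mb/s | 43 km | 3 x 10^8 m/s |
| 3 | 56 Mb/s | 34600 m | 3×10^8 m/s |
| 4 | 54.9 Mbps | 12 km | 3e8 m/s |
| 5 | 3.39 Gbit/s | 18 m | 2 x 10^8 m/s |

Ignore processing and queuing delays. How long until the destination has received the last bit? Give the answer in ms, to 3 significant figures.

0.388 ms

Transmission delays (L/R per hop): 0.00533333, 0.00173913, 0.0142857, 0.0145719, 0.000235988 ms; sum = 0.0361661 ms.
Propagation delays (d/s per hop): 0.0533333, 0.143333, 0.115333, 0.04, 9e-05 ms; sum = 0.35209 ms.
End-to-end = 0.388 ms.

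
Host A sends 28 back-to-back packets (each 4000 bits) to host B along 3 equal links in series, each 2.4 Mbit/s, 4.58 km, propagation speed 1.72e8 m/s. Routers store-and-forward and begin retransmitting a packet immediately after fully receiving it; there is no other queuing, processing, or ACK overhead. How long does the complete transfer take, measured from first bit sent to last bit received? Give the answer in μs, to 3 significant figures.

Per-hop transmission t_tx = L/R = 4000/2400000 = 1666.67 μs.
Per-hop propagation t_prop = 4580/172000000 = 26.6279 μs.
Pipeline fill: first packet needs 3·t_tx to clear all hops; remaining 27 packets each add one t_tx.
Total = (3+28-1)·t_tx + 3·t_prop = 30·1666.67 + 3·26.6279 = 50100 μs.

50100 μs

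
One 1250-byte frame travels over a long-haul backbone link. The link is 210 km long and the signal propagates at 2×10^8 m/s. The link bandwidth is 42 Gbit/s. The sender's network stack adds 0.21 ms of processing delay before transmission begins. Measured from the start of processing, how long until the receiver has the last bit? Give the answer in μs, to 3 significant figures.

L = 1250 × 8 = 10000 bits.
Transmission delay = L/R = 10000 / 42000000000 = 0.238095 μs.
Propagation delay = d/s = 210000 m / 200000000 m/s = 1050 μs.
Plus processing delay 0.21 ms = 210 μs.
Total = 1260 μs.

1260 μs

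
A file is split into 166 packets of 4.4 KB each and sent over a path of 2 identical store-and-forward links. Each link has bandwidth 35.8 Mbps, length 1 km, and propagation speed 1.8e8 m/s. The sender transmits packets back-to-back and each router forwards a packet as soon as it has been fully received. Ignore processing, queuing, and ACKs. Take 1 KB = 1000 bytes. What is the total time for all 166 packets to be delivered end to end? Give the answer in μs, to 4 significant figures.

164200 μs

Per-hop transmission t_tx = L/R = 35200/35800000 = 983.24 μs.
Per-hop propagation t_prop = 1000/180000000 = 5.55556 μs.
Pipeline fill: first packet needs 2·t_tx to clear all hops; remaining 165 packets each add one t_tx.
Total = (2+166-1)·t_tx + 2·t_prop = 167·983.24 + 2·5.55556 = 164200 μs.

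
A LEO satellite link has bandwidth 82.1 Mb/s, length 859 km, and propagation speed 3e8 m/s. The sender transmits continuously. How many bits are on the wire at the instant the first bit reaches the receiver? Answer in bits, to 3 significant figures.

Propagation delay = 859000 / 300000000 = 0.00286333 s.
BDP = R × t_prop = 82100000 × 0.00286333 = 235080 bits.

235000 bits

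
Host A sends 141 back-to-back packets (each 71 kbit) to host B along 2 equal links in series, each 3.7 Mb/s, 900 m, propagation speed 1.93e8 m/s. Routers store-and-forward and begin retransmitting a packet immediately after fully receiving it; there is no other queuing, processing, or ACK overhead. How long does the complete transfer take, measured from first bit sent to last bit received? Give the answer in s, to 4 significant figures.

Per-hop transmission t_tx = L/R = 71000/3700000 = 0.0191892 s.
Per-hop propagation t_prop = 900/193000000 = 4.66321e-06 s.
Pipeline fill: first packet needs 2·t_tx to clear all hops; remaining 140 packets each add one t_tx.
Total = (2+141-1)·t_tx + 2·t_prop = 142·0.0191892 + 2·4.66321e-06 = 2.725 s.

2.725 s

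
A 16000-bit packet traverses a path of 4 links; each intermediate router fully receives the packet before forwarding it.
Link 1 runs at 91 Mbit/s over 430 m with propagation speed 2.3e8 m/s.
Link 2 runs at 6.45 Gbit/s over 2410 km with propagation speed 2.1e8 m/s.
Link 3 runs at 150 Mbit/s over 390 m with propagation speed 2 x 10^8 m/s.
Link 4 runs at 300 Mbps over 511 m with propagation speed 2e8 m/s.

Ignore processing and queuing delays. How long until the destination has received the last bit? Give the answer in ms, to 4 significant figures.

11.82 ms

Transmission delays (L/R per hop): 0.175824, 0.00248062, 0.106667, 0.0533333 ms; sum = 0.338305 ms.
Propagation delays (d/s per hop): 0.00186957, 11.4762, 0.00195, 0.002555 ms; sum = 11.4826 ms.
End-to-end = 11.82 ms.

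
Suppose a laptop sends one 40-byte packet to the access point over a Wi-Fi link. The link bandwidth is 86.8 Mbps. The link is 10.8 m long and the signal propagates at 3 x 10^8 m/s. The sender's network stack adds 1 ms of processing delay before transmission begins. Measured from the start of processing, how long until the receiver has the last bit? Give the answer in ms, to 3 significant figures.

L = 40 × 8 = 320 bits.
Transmission delay = L/R = 320 / 86800000 = 0.00368664 ms.
Propagation delay = d/s = 10.8 m / 300000000 m/s = 3.6e-05 ms.
Plus processing delay 1 ms = 1 ms.
Total = 1.00 ms.

1.00 ms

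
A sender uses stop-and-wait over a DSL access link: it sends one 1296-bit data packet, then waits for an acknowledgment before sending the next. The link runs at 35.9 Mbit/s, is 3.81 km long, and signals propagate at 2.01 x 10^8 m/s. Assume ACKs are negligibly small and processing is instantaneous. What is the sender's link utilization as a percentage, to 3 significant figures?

48.8 %

t_tx = L/R = 1296/35900000 = 3.61003e-05 s.
t_prop = 3810/2.01e+08 = 1.89552e-05 s; RTT = 3.79104e-05 s.
Cycle = t_tx + RTT = 7.40107e-05 s.
Utilization = t_tx / cycle = 3.61003e-05/7.40107e-05 = 48.8 %.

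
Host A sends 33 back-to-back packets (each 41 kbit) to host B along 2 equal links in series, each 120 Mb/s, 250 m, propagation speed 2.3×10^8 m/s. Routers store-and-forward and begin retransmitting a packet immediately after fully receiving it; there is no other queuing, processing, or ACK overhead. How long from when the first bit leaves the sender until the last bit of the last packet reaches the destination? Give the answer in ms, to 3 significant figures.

11.6 ms

Per-hop transmission t_tx = L/R = 41000/120000000 = 0.341667 ms.
Per-hop propagation t_prop = 250/2.3e+08 = 0.00108696 ms.
Pipeline fill: first packet needs 2·t_tx to clear all hops; remaining 32 packets each add one t_tx.
Total = (2+33-1)·t_tx + 2·t_prop = 34·0.341667 + 2·0.00108696 = 11.6 ms.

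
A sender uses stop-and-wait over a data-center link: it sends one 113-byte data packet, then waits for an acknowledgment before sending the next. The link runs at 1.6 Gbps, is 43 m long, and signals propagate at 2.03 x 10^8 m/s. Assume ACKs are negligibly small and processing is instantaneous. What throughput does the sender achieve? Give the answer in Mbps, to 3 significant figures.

t_tx = L/R = 904/1600000000 = 5.65e-07 s.
t_prop = 43/2.03e+08 = 2.11823e-07 s; RTT = 4.23645e-07 s.
Cycle = t_tx + RTT = 9.88645e-07 s.
Throughput = L / cycle = 904 / 9.88645e-07 = 914 Mbps.

914 Mbps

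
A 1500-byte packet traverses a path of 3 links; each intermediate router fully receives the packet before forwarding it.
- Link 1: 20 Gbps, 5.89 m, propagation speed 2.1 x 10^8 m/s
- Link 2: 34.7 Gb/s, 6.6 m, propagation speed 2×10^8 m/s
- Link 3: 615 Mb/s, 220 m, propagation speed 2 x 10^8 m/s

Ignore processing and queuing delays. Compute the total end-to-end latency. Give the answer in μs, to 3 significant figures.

L = 1500 × 8 = 12000 bits.
Transmission delays (L/R per hop): 0.6, 0.345821, 19.5122 μs; sum = 20.458 μs.
Propagation delays (d/s per hop): 0.0280476, 0.033, 1.1 μs; sum = 1.16105 μs.
End-to-end = 21.6 μs.

21.6 μs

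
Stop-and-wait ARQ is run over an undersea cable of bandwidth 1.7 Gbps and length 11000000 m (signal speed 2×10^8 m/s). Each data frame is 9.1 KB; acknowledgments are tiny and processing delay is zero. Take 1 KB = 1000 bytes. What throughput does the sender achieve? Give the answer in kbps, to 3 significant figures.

t_tx = L/R = 72800/1700000000 = 4.28235e-05 s.
t_prop = 11000000/200000000 = 0.055 s; RTT = 0.11 s.
Cycle = t_tx + RTT = 0.110043 s.
Throughput = L / cycle = 72800 / 0.110043 = 662 kbps.

662 kbps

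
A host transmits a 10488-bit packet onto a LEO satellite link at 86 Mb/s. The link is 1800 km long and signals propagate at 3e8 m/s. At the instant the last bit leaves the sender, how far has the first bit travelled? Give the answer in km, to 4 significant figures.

36.59 km

t_tx = L/R = 10488/86000000 = 0.000121953 s.
Distance = s × t_tx = 300000000 × 0.000121953 = 36.59 km.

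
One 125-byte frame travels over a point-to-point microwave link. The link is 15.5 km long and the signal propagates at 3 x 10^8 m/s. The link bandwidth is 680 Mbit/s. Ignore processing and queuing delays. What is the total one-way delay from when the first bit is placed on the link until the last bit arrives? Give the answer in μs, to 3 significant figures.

53.1 μs

L = 125 × 8 = 1000 bits.
Transmission delay = L/R = 1000 / 680000000 = 1.47059 μs.
Propagation delay = d/s = 15500 m / 300000000 m/s = 51.6667 μs.
Total = 53.1 μs.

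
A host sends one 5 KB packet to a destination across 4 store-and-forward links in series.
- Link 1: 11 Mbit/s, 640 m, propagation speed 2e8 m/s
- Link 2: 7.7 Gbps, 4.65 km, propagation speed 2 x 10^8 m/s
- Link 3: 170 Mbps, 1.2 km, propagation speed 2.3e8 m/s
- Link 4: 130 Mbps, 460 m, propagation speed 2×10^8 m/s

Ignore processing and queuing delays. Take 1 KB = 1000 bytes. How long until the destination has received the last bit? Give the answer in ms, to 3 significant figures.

L = 40000 bits.
Transmission delays (L/R per hop): 3.63636, 0.00519481, 0.235294, 0.307692 ms; sum = 4.18454 ms.
Propagation delays (d/s per hop): 0.0032, 0.02325, 0.00521739, 0.0023 ms; sum = 0.0339674 ms.
End-to-end = 4.22 ms.

4.22 ms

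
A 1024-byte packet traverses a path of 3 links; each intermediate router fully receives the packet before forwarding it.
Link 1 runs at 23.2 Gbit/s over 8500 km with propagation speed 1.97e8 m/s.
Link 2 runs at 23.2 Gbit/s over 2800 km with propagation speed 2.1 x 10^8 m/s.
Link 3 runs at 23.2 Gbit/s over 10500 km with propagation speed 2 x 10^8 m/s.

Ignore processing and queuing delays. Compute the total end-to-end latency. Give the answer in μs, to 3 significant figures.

L = 1024 × 8 = 8192 bits.
Transmission delay per hop = L/R = 8192/23200000000 = 0.353103 μs; 3 hops → 1.05931 μs.
Propagation delays (d/s per hop): 43147.2, 13333.3, 52500 μs; sum = 108981 μs.
End-to-end = 109000 μs.

109000 μs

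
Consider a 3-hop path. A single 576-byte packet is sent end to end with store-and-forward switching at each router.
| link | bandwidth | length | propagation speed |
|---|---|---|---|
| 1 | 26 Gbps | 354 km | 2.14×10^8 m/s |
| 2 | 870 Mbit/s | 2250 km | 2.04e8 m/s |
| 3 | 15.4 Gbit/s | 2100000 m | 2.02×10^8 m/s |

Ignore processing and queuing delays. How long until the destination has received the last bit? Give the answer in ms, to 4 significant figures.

L = 576 × 8 = 4608 bits.
Transmission delays (L/R per hop): 0.000177231, 0.00529655, 0.000299221 ms; sum = 0.005773 ms.
Propagation delays (d/s per hop): 1.65421, 11.0294, 10.396 ms; sum = 23.0797 ms.
End-to-end = 23.09 ms.

23.09 ms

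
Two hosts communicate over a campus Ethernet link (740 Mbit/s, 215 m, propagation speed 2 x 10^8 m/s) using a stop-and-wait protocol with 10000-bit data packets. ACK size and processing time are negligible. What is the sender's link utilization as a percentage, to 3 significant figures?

86.3 %

t_tx = L/R = 10000/740000000 = 1.35135e-05 s.
t_prop = 215/200000000 = 1.075e-06 s; RTT = 2.15e-06 s.
Cycle = t_tx + RTT = 1.56635e-05 s.
Utilization = t_tx / cycle = 1.35135e-05/1.56635e-05 = 86.3 %.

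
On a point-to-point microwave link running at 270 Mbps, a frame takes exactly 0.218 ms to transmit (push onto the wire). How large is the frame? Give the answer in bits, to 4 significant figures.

L = R × t_tx = 270000000 b/s × 0.000218 s = 58860 bits.

58860 bits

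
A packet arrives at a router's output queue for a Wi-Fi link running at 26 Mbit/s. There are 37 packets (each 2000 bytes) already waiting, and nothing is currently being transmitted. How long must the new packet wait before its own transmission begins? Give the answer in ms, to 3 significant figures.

22.8 ms

Each queued packet: L/R = 16000/26000000 = 0.615385 ms.
37 queued → 22.7692 ms.
Queuing delay = 22.8 ms.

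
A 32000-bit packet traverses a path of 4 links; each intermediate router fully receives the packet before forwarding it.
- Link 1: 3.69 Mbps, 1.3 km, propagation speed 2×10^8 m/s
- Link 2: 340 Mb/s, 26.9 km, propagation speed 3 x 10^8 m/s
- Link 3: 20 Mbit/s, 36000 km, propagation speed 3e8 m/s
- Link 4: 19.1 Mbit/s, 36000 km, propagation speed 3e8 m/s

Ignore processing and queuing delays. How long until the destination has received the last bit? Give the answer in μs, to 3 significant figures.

Transmission delays (L/R per hop): 8672.09, 94.1176, 1600, 1675.39 μs; sum = 12041.6 μs.
Propagation delays (d/s per hop): 6.5, 89.6667, 120000, 120000 μs; sum = 240096 μs.
End-to-end = 252000 μs.

252000 μs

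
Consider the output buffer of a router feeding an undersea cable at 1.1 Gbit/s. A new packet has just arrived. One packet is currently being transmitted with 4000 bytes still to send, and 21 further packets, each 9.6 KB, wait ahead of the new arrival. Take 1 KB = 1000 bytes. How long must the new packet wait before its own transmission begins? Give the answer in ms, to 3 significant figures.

1.50 ms

Each queued packet: L/R = 76800/1100000000 = 0.0698182 ms.
21 queued → 1.46618 ms.
Plus remaining 32000 bits of current packet: 0.0290909 ms.
Queuing delay = 1.50 ms.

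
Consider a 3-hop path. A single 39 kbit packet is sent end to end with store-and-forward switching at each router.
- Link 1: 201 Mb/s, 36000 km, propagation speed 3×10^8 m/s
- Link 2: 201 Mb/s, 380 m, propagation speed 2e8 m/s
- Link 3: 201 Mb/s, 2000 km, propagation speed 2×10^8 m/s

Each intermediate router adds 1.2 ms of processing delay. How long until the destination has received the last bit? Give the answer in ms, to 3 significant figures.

L = 39000 bits.
Transmission delay per hop = L/R = 39000/201000000 = 0.19403 ms; 3 hops → 0.58209 ms.
Propagation delays (d/s per hop): 120, 0.0019, 10 ms; sum = 130.002 ms.
Processing at 2 router(s): 2 × 1.2 ms = 2.4 ms.
End-to-end = 133 ms.

133 ms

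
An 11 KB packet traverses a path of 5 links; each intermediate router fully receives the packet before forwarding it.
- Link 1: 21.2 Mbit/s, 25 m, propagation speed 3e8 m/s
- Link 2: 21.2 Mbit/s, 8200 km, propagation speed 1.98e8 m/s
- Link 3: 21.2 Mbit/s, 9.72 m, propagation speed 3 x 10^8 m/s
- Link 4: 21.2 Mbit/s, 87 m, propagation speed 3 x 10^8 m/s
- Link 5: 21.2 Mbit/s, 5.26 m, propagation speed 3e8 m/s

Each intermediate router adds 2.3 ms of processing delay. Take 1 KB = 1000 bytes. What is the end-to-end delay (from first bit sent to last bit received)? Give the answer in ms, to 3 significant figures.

71.4 ms

L = 88000 bits.
Transmission delay per hop = L/R = 88000/21200000 = 4.15094 ms; 5 hops → 20.7547 ms.
Propagation delays (d/s per hop): 8.33333e-05, 41.4141, 3.24e-05, 0.00029, 1.75333e-05 ms; sum = 41.4146 ms.
Processing at 4 router(s): 4 × 2.3 ms = 9.2 ms.
End-to-end = 71.4 ms.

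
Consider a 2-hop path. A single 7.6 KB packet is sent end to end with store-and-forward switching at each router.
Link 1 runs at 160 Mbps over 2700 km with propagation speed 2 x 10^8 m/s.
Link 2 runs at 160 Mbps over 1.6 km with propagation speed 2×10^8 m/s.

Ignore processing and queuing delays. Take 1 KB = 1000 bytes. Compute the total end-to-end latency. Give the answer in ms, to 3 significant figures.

14.3 ms

L = 60800 bits.
Transmission delay per hop = L/R = 60800/160000000 = 0.38 ms; 2 hops → 0.76 ms.
Propagation delays (d/s per hop): 13.5, 0.008 ms; sum = 13.508 ms.
End-to-end = 14.3 ms.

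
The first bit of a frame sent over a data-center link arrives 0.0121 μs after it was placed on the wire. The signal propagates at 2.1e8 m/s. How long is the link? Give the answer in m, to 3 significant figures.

d = s × t_prop = 210000000 × 1.21e-08 = 2.54 m.

2.54 m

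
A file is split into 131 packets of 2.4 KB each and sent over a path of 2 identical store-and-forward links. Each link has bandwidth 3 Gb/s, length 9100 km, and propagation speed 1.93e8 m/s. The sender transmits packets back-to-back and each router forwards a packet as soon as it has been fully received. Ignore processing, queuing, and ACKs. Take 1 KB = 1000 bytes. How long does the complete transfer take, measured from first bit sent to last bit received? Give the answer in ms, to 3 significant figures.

95.1 ms

Per-hop transmission t_tx = L/R = 19200/3000000000 = 0.0064 ms.
Per-hop propagation t_prop = 9100000/193000000 = 47.1503 ms.
Pipeline fill: first packet needs 2·t_tx to clear all hops; remaining 130 packets each add one t_tx.
Total = (2+131-1)·t_tx + 2·t_prop = 132·0.0064 + 2·47.1503 = 95.1 ms.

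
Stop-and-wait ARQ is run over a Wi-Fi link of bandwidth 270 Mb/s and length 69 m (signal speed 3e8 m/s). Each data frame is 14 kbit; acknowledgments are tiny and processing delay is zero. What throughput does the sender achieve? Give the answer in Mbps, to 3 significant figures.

t_tx = L/R = 14000/270000000 = 5.18519e-05 s.
t_prop = 69/300000000 = 2.3e-07 s; RTT = 4.6e-07 s.
Cycle = t_tx + RTT = 5.23119e-05 s.
Throughput = L / cycle = 14000 / 5.23119e-05 = 268 Mbps.

268 Mbps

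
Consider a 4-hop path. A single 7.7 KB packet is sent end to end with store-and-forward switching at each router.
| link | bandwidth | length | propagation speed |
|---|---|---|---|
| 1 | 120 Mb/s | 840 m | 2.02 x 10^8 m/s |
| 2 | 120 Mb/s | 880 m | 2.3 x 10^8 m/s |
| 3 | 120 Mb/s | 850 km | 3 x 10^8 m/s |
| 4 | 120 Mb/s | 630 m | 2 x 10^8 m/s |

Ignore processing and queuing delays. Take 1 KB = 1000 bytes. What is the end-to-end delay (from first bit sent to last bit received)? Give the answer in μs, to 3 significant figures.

L = 61600 bits.
Transmission delay per hop = L/R = 61600/120000000 = 513.333 μs; 4 hops → 2053.33 μs.
Propagation delays (d/s per hop): 4.15842, 3.82609, 2833.33, 3.15 μs; sum = 2844.47 μs.
End-to-end = 4900 μs.

4900 μs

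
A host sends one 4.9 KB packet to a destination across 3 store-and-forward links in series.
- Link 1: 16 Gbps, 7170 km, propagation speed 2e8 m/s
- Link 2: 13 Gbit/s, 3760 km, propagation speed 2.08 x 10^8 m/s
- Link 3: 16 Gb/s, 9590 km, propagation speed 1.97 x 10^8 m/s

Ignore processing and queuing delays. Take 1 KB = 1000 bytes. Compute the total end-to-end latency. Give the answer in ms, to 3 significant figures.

103 ms

L = 39200 bits.
Transmission delays (L/R per hop): 0.00245, 0.00301538, 0.00245 ms; sum = 0.00791538 ms.
Propagation delays (d/s per hop): 35.85, 18.0769, 48.6802 ms; sum = 102.607 ms.
End-to-end = 103 ms.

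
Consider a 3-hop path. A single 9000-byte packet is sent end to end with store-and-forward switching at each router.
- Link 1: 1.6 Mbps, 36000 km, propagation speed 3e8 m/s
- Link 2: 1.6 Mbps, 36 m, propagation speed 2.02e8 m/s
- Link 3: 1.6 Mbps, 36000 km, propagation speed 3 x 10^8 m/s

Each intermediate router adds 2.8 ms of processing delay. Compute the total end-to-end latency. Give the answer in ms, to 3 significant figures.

L = 9000 × 8 = 72000 bits.
Transmission delay per hop = L/R = 72000/1600000 = 45 ms; 3 hops → 135 ms.
Propagation delays (d/s per hop): 120, 0.000178218, 120 ms; sum = 240 ms.
Processing at 2 router(s): 2 × 2.8 ms = 5.6 ms.
End-to-end = 381 ms.

381 ms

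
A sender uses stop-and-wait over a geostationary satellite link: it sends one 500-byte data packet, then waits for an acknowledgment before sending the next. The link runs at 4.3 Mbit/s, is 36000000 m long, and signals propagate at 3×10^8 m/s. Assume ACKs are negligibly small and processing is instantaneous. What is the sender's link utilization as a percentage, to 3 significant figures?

0.386 %

t_tx = L/R = 4000/4300000 = 0.000930233 s.
t_prop = 36000000/300000000 = 0.12 s; RTT = 0.24 s.
Cycle = t_tx + RTT = 0.24093 s.
Utilization = t_tx / cycle = 0.000930233/0.24093 = 0.386 %.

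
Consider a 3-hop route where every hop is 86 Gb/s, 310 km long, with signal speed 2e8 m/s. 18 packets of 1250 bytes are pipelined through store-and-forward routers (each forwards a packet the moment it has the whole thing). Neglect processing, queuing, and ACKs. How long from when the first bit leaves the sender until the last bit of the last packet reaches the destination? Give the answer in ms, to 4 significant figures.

Per-hop transmission t_tx = L/R = 10000/86000000000 = 0.000116279 ms.
Per-hop propagation t_prop = 310000/200000000 = 1.55 ms.
Pipeline fill: first packet needs 3·t_tx to clear all hops; remaining 17 packets each add one t_tx.
Total = (3+18-1)·t_tx + 3·t_prop = 20·0.000116279 + 3·1.55 = 4.652 ms.

4.652 ms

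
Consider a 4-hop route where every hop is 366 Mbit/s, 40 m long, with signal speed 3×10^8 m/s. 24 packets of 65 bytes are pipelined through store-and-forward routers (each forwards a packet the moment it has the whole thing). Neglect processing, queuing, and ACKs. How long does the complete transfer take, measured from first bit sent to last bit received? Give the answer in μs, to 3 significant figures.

Per-hop transmission t_tx = L/R = 520/366000000 = 1.42077 μs.
Per-hop propagation t_prop = 40/300000000 = 0.133333 μs.
Pipeline fill: first packet needs 4·t_tx to clear all hops; remaining 23 packets each add one t_tx.
Total = (4+24-1)·t_tx + 4·t_prop = 27·1.42077 + 4·0.133333 = 38.9 μs.

38.9 μs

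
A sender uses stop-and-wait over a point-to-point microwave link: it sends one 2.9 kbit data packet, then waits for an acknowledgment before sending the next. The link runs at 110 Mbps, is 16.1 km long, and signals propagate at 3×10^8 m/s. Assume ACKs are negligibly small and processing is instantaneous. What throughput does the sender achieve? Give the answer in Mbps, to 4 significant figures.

t_tx = L/R = 2900/110000000 = 2.63636e-05 s.
t_prop = 16100/300000000 = 5.36667e-05 s; RTT = 0.000107333 s.
Cycle = t_tx + RTT = 0.000133697 s.
Throughput = L / cycle = 2900 / 0.000133697 = 21.69 Mbps.

21.69 Mbps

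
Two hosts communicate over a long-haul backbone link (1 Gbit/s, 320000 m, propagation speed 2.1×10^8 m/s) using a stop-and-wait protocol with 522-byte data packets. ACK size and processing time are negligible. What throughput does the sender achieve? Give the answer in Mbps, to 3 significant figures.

t_tx = L/R = 4176/1000000000 = 4.176e-06 s.
t_prop = 320000/210000000 = 0.00152381 s; RTT = 0.00304762 s.
Cycle = t_tx + RTT = 0.0030518 s.
Throughput = L / cycle = 4176 / 0.0030518 = 1.37 Mbps.

1.37 Mbps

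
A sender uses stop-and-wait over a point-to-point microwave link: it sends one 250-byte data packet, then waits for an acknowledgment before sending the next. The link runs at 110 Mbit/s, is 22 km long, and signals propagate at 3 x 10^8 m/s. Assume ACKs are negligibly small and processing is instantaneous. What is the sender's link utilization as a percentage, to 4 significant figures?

t_tx = L/R = 2000/110000000 = 1.81818e-05 s.
t_prop = 22000/300000000 = 7.33333e-05 s; RTT = 0.000146667 s.
Cycle = t_tx + RTT = 0.000164848 s.
Utilization = t_tx / cycle = 1.81818e-05/0.000164848 = 11.03 %.

11.03 %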